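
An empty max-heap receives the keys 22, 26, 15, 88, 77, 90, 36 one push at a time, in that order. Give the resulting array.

Insert 22:
  append 22 at index 0 → [22] (no swap needed)
Insert 26:
  append 26 at index 1 → [22, 26]
  26 > parent 22 at index 0, swap → [26, 22]
Insert 15:
  append 15 at index 2 → [26, 22, 15] (no swap needed)
Insert 88:
  append 88 at index 3 → [26, 22, 15, 88]
  88 > parent 22 at index 1, swap → [26, 88, 15, 22]
  88 > parent 26 at index 0, swap → [88, 26, 15, 22]
Insert 77:
  append 77 at index 4 → [88, 26, 15, 22, 77]
  77 > parent 26 at index 1, swap → [88, 77, 15, 22, 26]
Insert 90:
  append 90 at index 5 → [88, 77, 15, 22, 26, 90]
  90 > parent 15 at index 2, swap → [88, 77, 90, 22, 26, 15]
  90 > parent 88 at index 0, swap → [90, 77, 88, 22, 26, 15]
Insert 36:
  append 36 at index 6 → [90, 77, 88, 22, 26, 15, 36] (no swap needed)

[90, 77, 88, 22, 26, 15, 36]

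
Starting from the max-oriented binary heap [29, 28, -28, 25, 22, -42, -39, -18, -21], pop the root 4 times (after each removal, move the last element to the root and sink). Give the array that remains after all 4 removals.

extract-max #1 returns 29:
  remove root 29; move last element -21 to root → [-21, 28, -28, 25, 22, -42, -39, -18]
  -21 vs larger child 28 at index 1, swap → [28, -21, -28, 25, 22, -42, -39, -18]
  -21 vs larger child 25 at index 3, swap → [28, 25, -28, -21, 22, -42, -39, -18]
  -21 vs only child -18 at index 7, swap → [28, 25, -28, -18, 22, -42, -39, -21]
extract-max #2 returns 28:
  remove root 28; move last element -21 to root → [-21, 25, -28, -18, 22, -42, -39]
  -21 vs larger child 25 at index 1, swap → [25, -21, -28, -18, 22, -42, -39]
  -21 vs larger child 22 at index 4, swap → [25, 22, -28, -18, -21, -42, -39]
extract-max #3 returns 25:
  remove root 25; move last element -39 to root → [-39, 22, -28, -18, -21, -42]
  -39 vs larger child 22 at index 1, swap → [22, -39, -28, -18, -21, -42]
  -39 vs larger child -18 at index 3, swap → [22, -18, -28, -39, -21, -42]
extract-max #4 returns 22:
  remove root 22; move last element -42 to root → [-42, -18, -28, -39, -21]
  -42 vs larger child -18 at index 1, swap → [-18, -42, -28, -39, -21]
  -42 vs larger child -21 at index 4, swap → [-18, -21, -28, -39, -42]

[-18, -21, -28, -39, -42]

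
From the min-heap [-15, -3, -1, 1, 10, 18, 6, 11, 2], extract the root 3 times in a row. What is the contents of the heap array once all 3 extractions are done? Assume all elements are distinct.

[1, 2, 6, 11, 10, 18]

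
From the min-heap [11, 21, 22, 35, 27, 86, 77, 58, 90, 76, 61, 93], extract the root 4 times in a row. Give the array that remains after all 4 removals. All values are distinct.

[35, 58, 77, 76, 61, 86, 93, 90]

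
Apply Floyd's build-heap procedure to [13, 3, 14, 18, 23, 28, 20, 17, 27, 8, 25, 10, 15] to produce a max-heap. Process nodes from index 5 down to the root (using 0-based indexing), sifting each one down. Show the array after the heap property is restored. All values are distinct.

sift down from index 5: already satisfies heap property
sift down from index 4:
  23 vs larger child 25 at index 10, swap → [13, 3, 14, 18, 25, 28, 20, 17, 27, 8, 23, 10, 15]
sift down from index 3:
  18 vs larger child 27 at index 8, swap → [13, 3, 14, 27, 25, 28, 20, 17, 18, 8, 23, 10, 15]
sift down from index 2:
  14 vs larger child 28 at index 5, swap → [13, 3, 28, 27, 25, 14, 20, 17, 18, 8, 23, 10, 15]
  14 vs larger child 15 at index 12, swap → [13, 3, 28, 27, 25, 15, 20, 17, 18, 8, 23, 10, 14]
sift down from index 1:
  3 vs larger child 27 at index 3, swap → [13, 27, 28, 3, 25, 15, 20, 17, 18, 8, 23, 10, 14]
  3 vs larger child 18 at index 8, swap → [13, 27, 28, 18, 25, 15, 20, 17, 3, 8, 23, 10, 14]
sift down from index 0:
  13 vs larger child 28 at index 2, swap → [28, 27, 13, 18, 25, 15, 20, 17, 3, 8, 23, 10, 14]
  13 vs larger child 20 at index 6, swap → [28, 27, 20, 18, 25, 15, 13, 17, 3, 8, 23, 10, 14]

[28, 27, 20, 18, 25, 15, 13, 17, 3, 8, 23, 10, 14]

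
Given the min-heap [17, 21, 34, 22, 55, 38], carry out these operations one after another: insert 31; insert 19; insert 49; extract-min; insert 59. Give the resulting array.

[19, 21, 31, 22, 55, 38, 34, 49, 59]

insert 31:
  append 31 at index 6 → [17, 21, 34, 22, 55, 38, 31]
  31 < parent 34 at index 2, swap → [17, 21, 31, 22, 55, 38, 34]
insert 19:
  append 19 at index 7 → [17, 21, 31, 22, 55, 38, 34, 19]
  19 < parent 22 at index 3, swap → [17, 21, 31, 19, 55, 38, 34, 22]
  19 < parent 21 at index 1, swap → [17, 19, 31, 21, 55, 38, 34, 22]
insert 49:
  append 49 at index 8 → [17, 19, 31, 21, 55, 38, 34, 22, 49] (no swap needed)
extract-min → returns 17:
  remove root 17; move last element 49 to root → [49, 19, 31, 21, 55, 38, 34, 22]
  49 vs smaller child 19 at index 1, swap → [19, 49, 31, 21, 55, 38, 34, 22]
  49 vs smaller child 21 at index 3, swap → [19, 21, 31, 49, 55, 38, 34, 22]
  49 vs only child 22 at index 7, swap → [19, 21, 31, 22, 55, 38, 34, 49]
insert 59:
  append 59 at index 8 → [19, 21, 31, 22, 55, 38, 34, 49, 59] (no swap needed)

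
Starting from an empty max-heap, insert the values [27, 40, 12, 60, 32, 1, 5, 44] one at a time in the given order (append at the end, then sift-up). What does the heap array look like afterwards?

Insert 27:
  append 27 at index 0 → [27] (no swap needed)
Insert 40:
  append 40 at index 1 → [27, 40]
  40 > parent 27 at index 0, swap → [40, 27]
Insert 12:
  append 12 at index 2 → [40, 27, 12] (no swap needed)
Insert 60:
  append 60 at index 3 → [40, 27, 12, 60]
  60 > parent 27 at index 1, swap → [40, 60, 12, 27]
  60 > parent 40 at index 0, swap → [60, 40, 12, 27]
Insert 32:
  append 32 at index 4 → [60, 40, 12, 27, 32] (no swap needed)
Insert 1:
  append 1 at index 5 → [60, 40, 12, 27, 32, 1] (no swap needed)
Insert 5:
  append 5 at index 6 → [60, 40, 12, 27, 32, 1, 5] (no swap needed)
Insert 44:
  append 44 at index 7 → [60, 40, 12, 27, 32, 1, 5, 44]
  44 > parent 27 at index 3, swap → [60, 40, 12, 44, 32, 1, 5, 27]
  44 > parent 40 at index 1, swap → [60, 44, 12, 40, 32, 1, 5, 27]

[60, 44, 12, 40, 32, 1, 5, 27]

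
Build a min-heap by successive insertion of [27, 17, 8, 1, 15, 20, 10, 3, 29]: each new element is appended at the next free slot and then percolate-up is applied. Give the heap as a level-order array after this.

[1, 3, 10, 8, 15, 20, 17, 27, 29]

Insert 27:
  append 27 at index 0 → [27] (no swap needed)
Insert 17:
  append 17 at index 1 → [27, 17]
  17 < parent 27 at index 0, swap → [17, 27]
Insert 8:
  append 8 at index 2 → [17, 27, 8]
  8 < parent 17 at index 0, swap → [8, 27, 17]
Insert 1:
  append 1 at index 3 → [8, 27, 17, 1]
  1 < parent 27 at index 1, swap → [8, 1, 17, 27]
  1 < parent 8 at index 0, swap → [1, 8, 17, 27]
Insert 15:
  append 15 at index 4 → [1, 8, 17, 27, 15] (no swap needed)
Insert 20:
  append 20 at index 5 → [1, 8, 17, 27, 15, 20] (no swap needed)
Insert 10:
  append 10 at index 6 → [1, 8, 17, 27, 15, 20, 10]
  10 < parent 17 at index 2, swap → [1, 8, 10, 27, 15, 20, 17]
Insert 3:
  append 3 at index 7 → [1, 8, 10, 27, 15, 20, 17, 3]
  3 < parent 27 at index 3, swap → [1, 8, 10, 3, 15, 20, 17, 27]
  3 < parent 8 at index 1, swap → [1, 3, 10, 8, 15, 20, 17, 27]
Insert 29:
  append 29 at index 8 → [1, 3, 10, 8, 15, 20, 17, 27, 29] (no swap needed)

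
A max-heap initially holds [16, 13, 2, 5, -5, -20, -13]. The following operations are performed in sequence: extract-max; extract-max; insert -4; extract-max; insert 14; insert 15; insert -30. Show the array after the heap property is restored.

[15, -5, 14, -13, -20, -4, 2, -30]

extract-max → returns 16:
  remove root 16; move last element -13 to root → [-13, 13, 2, 5, -5, -20]
  -13 vs larger child 13 at index 1, swap → [13, -13, 2, 5, -5, -20]
  -13 vs larger child 5 at index 3, swap → [13, 5, 2, -13, -5, -20]
extract-max → returns 13:
  remove root 13; move last element -20 to root → [-20, 5, 2, -13, -5]
  -20 vs larger child 5 at index 1, swap → [5, -20, 2, -13, -5]
  -20 vs larger child -5 at index 4, swap → [5, -5, 2, -13, -20]
insert -4:
  append -4 at index 5 → [5, -5, 2, -13, -20, -4] (no swap needed)
extract-max → returns 5:
  remove root 5; move last element -4 to root → [-4, -5, 2, -13, -20]
  -4 vs larger child 2 at index 2, swap → [2, -5, -4, -13, -20]
insert 14:
  append 14 at index 5 → [2, -5, -4, -13, -20, 14]
  14 > parent -4 at index 2, swap → [2, -5, 14, -13, -20, -4]
  14 > parent 2 at index 0, swap → [14, -5, 2, -13, -20, -4]
insert 15:
  append 15 at index 6 → [14, -5, 2, -13, -20, -4, 15]
  15 > parent 2 at index 2, swap → [14, -5, 15, -13, -20, -4, 2]
  15 > parent 14 at index 0, swap → [15, -5, 14, -13, -20, -4, 2]
insert -30:
  append -30 at index 7 → [15, -5, 14, -13, -20, -4, 2, -30] (no swap needed)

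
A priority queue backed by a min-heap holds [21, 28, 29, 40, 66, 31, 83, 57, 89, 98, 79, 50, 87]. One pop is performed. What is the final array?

[28, 40, 29, 57, 66, 31, 83, 87, 89, 98, 79, 50]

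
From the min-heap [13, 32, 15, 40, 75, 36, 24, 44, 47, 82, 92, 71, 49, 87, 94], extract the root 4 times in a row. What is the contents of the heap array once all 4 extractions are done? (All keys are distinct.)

[36, 40, 49, 44, 75, 71, 87, 94, 47, 82, 92]

extract-min #1 returns 13:
  remove root 13; move last element 94 to root → [94, 32, 15, 40, 75, 36, 24, 44, 47, 82, 92, 71, 49, 87]
  94 vs smaller child 15 at index 2, swap → [15, 32, 94, 40, 75, 36, 24, 44, 47, 82, 92, 71, 49, 87]
  94 vs smaller child 24 at index 6, swap → [15, 32, 24, 40, 75, 36, 94, 44, 47, 82, 92, 71, 49, 87]
  94 vs only child 87 at index 13, swap → [15, 32, 24, 40, 75, 36, 87, 44, 47, 82, 92, 71, 49, 94]
extract-min #2 returns 15:
  remove root 15; move last element 94 to root → [94, 32, 24, 40, 75, 36, 87, 44, 47, 82, 92, 71, 49]
  94 vs smaller child 24 at index 2, swap → [24, 32, 94, 40, 75, 36, 87, 44, 47, 82, 92, 71, 49]
  94 vs smaller child 36 at index 5, swap → [24, 32, 36, 40, 75, 94, 87, 44, 47, 82, 92, 71, 49]
  94 vs smaller child 49 at index 12, swap → [24, 32, 36, 40, 75, 49, 87, 44, 47, 82, 92, 71, 94]
extract-min #3 returns 24:
  remove root 24; move last element 94 to root → [94, 32, 36, 40, 75, 49, 87, 44, 47, 82, 92, 71]
  94 vs smaller child 32 at index 1, swap → [32, 94, 36, 40, 75, 49, 87, 44, 47, 82, 92, 71]
  94 vs smaller child 40 at index 3, swap → [32, 40, 36, 94, 75, 49, 87, 44, 47, 82, 92, 71]
  94 vs smaller child 44 at index 7, swap → [32, 40, 36, 44, 75, 49, 87, 94, 47, 82, 92, 71]
extract-min #4 returns 32:
  remove root 32; move last element 71 to root → [71, 40, 36, 44, 75, 49, 87, 94, 47, 82, 92]
  71 vs smaller child 36 at index 2, swap → [36, 40, 71, 44, 75, 49, 87, 94, 47, 82, 92]
  71 vs smaller child 49 at index 5, swap → [36, 40, 49, 44, 75, 71, 87, 94, 47, 82, 92]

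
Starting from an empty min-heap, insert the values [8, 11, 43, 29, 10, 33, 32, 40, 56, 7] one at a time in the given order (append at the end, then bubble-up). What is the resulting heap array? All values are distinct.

Insert 8:
  append 8 at index 0 → [8] (no swap needed)
Insert 11:
  append 11 at index 1 → [8, 11] (no swap needed)
Insert 43:
  append 43 at index 2 → [8, 11, 43] (no swap needed)
Insert 29:
  append 29 at index 3 → [8, 11, 43, 29] (no swap needed)
Insert 10:
  append 10 at index 4 → [8, 11, 43, 29, 10]
  10 < parent 11 at index 1, swap → [8, 10, 43, 29, 11]
Insert 33:
  append 33 at index 5 → [8, 10, 43, 29, 11, 33]
  33 < parent 43 at index 2, swap → [8, 10, 33, 29, 11, 43]
Insert 32:
  append 32 at index 6 → [8, 10, 33, 29, 11, 43, 32]
  32 < parent 33 at index 2, swap → [8, 10, 32, 29, 11, 43, 33]
Insert 40:
  append 40 at index 7 → [8, 10, 32, 29, 11, 43, 33, 40] (no swap needed)
Insert 56:
  append 56 at index 8 → [8, 10, 32, 29, 11, 43, 33, 40, 56] (no swap needed)
Insert 7:
  append 7 at index 9 → [8, 10, 32, 29, 11, 43, 33, 40, 56, 7]
  7 < parent 11 at index 4, swap → [8, 10, 32, 29, 7, 43, 33, 40, 56, 11]
  7 < parent 10 at index 1, swap → [8, 7, 32, 29, 10, 43, 33, 40, 56, 11]
  7 < parent 8 at index 0, swap → [7, 8, 32, 29, 10, 43, 33, 40, 56, 11]

[7, 8, 32, 29, 10, 43, 33, 40, 56, 11]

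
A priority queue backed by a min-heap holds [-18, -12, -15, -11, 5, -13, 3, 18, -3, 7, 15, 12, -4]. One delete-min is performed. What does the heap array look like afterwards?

remove root -18; move last element -4 to root → [-4, -12, -15, -11, 5, -13, 3, 18, -3, 7, 15, 12]
-4 vs smaller child -15 at index 2, swap → [-15, -12, -4, -11, 5, -13, 3, 18, -3, 7, 15, 12]
-4 vs smaller child -13 at index 5, swap → [-15, -12, -13, -11, 5, -4, 3, 18, -3, 7, 15, 12]

[-15, -12, -13, -11, 5, -4, 3, 18, -3, 7, 15, 12]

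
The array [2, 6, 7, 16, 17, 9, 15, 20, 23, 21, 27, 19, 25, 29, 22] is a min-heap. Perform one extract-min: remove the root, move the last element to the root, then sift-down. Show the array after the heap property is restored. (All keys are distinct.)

[6, 16, 7, 20, 17, 9, 15, 22, 23, 21, 27, 19, 25, 29]

remove root 2; move last element 22 to root → [22, 6, 7, 16, 17, 9, 15, 20, 23, 21, 27, 19, 25, 29]
22 vs smaller child 6 at index 1, swap → [6, 22, 7, 16, 17, 9, 15, 20, 23, 21, 27, 19, 25, 29]
22 vs smaller child 16 at index 3, swap → [6, 16, 7, 22, 17, 9, 15, 20, 23, 21, 27, 19, 25, 29]
22 vs smaller child 20 at index 7, swap → [6, 16, 7, 20, 17, 9, 15, 22, 23, 21, 27, 19, 25, 29]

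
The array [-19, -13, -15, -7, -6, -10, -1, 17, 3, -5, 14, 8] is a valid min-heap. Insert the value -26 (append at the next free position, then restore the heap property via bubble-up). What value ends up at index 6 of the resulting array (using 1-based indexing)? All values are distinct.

-15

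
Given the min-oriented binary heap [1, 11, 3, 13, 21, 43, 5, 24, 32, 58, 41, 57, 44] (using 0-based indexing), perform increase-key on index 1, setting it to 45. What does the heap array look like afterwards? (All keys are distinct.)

set index 1 from 11 to 45 → [1, 45, 3, 13, 21, 43, 5, 24, 32, 58, 41, 57, 44]
45 vs smaller child 13 at index 3, swap → [1, 13, 3, 45, 21, 43, 5, 24, 32, 58, 41, 57, 44]
45 vs smaller child 24 at index 7, swap → [1, 13, 3, 24, 21, 43, 5, 45, 32, 58, 41, 57, 44]

[1, 13, 3, 24, 21, 43, 5, 45, 32, 58, 41, 57, 44]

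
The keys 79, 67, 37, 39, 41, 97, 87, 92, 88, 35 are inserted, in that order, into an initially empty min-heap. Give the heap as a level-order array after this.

[35, 37, 67, 79, 39, 97, 87, 92, 88, 41]

Insert 79:
  append 79 at index 0 → [79] (no swap needed)
Insert 67:
  append 67 at index 1 → [79, 67]
  67 < parent 79 at index 0, swap → [67, 79]
Insert 37:
  append 37 at index 2 → [67, 79, 37]
  37 < parent 67 at index 0, swap → [37, 79, 67]
Insert 39:
  append 39 at index 3 → [37, 79, 67, 39]
  39 < parent 79 at index 1, swap → [37, 39, 67, 79]
Insert 41:
  append 41 at index 4 → [37, 39, 67, 79, 41] (no swap needed)
Insert 97:
  append 97 at index 5 → [37, 39, 67, 79, 41, 97] (no swap needed)
Insert 87:
  append 87 at index 6 → [37, 39, 67, 79, 41, 97, 87] (no swap needed)
Insert 92:
  append 92 at index 7 → [37, 39, 67, 79, 41, 97, 87, 92] (no swap needed)
Insert 88:
  append 88 at index 8 → [37, 39, 67, 79, 41, 97, 87, 92, 88] (no swap needed)
Insert 35:
  append 35 at index 9 → [37, 39, 67, 79, 41, 97, 87, 92, 88, 35]
  35 < parent 41 at index 4, swap → [37, 39, 67, 79, 35, 97, 87, 92, 88, 41]
  35 < parent 39 at index 1, swap → [37, 35, 67, 79, 39, 97, 87, 92, 88, 41]
  35 < parent 37 at index 0, swap → [35, 37, 67, 79, 39, 97, 87, 92, 88, 41]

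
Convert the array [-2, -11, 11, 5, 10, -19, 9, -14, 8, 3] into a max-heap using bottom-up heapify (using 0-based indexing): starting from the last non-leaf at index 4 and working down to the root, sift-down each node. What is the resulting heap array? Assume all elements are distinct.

[11, 10, 9, 8, 3, -19, -2, -14, 5, -11]

sift down from index 4: already satisfies heap property
sift down from index 3:
  5 vs larger child 8 at index 8, swap → [-2, -11, 11, 8, 10, -19, 9, -14, 5, 3]
sift down from index 2: already satisfies heap property
sift down from index 1:
  -11 vs larger child 10 at index 4, swap → [-2, 10, 11, 8, -11, -19, 9, -14, 5, 3]
  -11 vs only child 3 at index 9, swap → [-2, 10, 11, 8, 3, -19, 9, -14, 5, -11]
sift down from index 0:
  -2 vs larger child 11 at index 2, swap → [11, 10, -2, 8, 3, -19, 9, -14, 5, -11]
  -2 vs larger child 9 at index 6, swap → [11, 10, 9, 8, 3, -19, -2, -14, 5, -11]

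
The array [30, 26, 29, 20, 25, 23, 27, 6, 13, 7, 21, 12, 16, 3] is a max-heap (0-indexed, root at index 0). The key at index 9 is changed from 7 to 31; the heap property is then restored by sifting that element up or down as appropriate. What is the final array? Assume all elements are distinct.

[31, 30, 29, 20, 26, 23, 27, 6, 13, 25, 21, 12, 16, 3]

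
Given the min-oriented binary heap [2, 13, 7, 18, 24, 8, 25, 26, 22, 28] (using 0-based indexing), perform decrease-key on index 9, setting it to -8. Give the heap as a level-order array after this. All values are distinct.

[-8, 2, 7, 18, 13, 8, 25, 26, 22, 24]

set index 9 from 28 to -8 → [2, 13, 7, 18, 24, 8, 25, 26, 22, -8]
-8 < parent 24 at index 4, swap → [2, 13, 7, 18, -8, 8, 25, 26, 22, 24]
-8 < parent 13 at index 1, swap → [2, -8, 7, 18, 13, 8, 25, 26, 22, 24]
-8 < parent 2 at index 0, swap → [-8, 2, 7, 18, 13, 8, 25, 26, 22, 24]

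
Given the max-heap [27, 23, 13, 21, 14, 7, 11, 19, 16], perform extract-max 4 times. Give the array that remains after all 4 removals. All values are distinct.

[16, 14, 13, 11, 7]

extract-max #1 returns 27:
  remove root 27; move last element 16 to root → [16, 23, 13, 21, 14, 7, 11, 19]
  16 vs larger child 23 at index 1, swap → [23, 16, 13, 21, 14, 7, 11, 19]
  16 vs larger child 21 at index 3, swap → [23, 21, 13, 16, 14, 7, 11, 19]
  16 vs only child 19 at index 7, swap → [23, 21, 13, 19, 14, 7, 11, 16]
extract-max #2 returns 23:
  remove root 23; move last element 16 to root → [16, 21, 13, 19, 14, 7, 11]
  16 vs larger child 21 at index 1, swap → [21, 16, 13, 19, 14, 7, 11]
  16 vs larger child 19 at index 3, swap → [21, 19, 13, 16, 14, 7, 11]
extract-max #3 returns 21:
  remove root 21; move last element 11 to root → [11, 19, 13, 16, 14, 7]
  11 vs larger child 19 at index 1, swap → [19, 11, 13, 16, 14, 7]
  11 vs larger child 16 at index 3, swap → [19, 16, 13, 11, 14, 7]
extract-max #4 returns 19:
  remove root 19; move last element 7 to root → [7, 16, 13, 11, 14]
  7 vs larger child 16 at index 1, swap → [16, 7, 13, 11, 14]
  7 vs larger child 14 at index 4, swap → [16, 14, 13, 11, 7]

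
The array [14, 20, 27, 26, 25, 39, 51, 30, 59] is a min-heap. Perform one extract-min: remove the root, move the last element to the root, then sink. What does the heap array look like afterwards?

remove root 14; move last element 59 to root → [59, 20, 27, 26, 25, 39, 51, 30]
59 vs smaller child 20 at index 1, swap → [20, 59, 27, 26, 25, 39, 51, 30]
59 vs smaller child 25 at index 4, swap → [20, 25, 27, 26, 59, 39, 51, 30]

[20, 25, 27, 26, 59, 39, 51, 30]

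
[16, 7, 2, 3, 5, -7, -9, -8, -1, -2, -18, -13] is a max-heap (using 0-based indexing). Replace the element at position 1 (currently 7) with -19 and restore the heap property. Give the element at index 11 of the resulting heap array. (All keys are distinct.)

set index 1 from 7 to -19 → [16, -19, 2, 3, 5, -7, -9, -8, -1, -2, -18, -13]
-19 vs larger child 5 at index 4, swap → [16, 5, 2, 3, -19, -7, -9, -8, -1, -2, -18, -13]
-19 vs larger child -2 at index 9, swap → [16, 5, 2, 3, -2, -7, -9, -8, -1, -19, -18, -13]
resulting array: [16, 5, 2, 3, -2, -7, -9, -8, -1, -19, -18, -13]

-13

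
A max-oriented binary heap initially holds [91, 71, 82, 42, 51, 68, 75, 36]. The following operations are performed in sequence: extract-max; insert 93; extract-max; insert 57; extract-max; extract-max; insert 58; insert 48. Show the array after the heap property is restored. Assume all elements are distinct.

[71, 57, 68, 48, 51, 42, 58, 36]

extract-max → returns 91:
  remove root 91; move last element 36 to root → [36, 71, 82, 42, 51, 68, 75]
  36 vs larger child 82 at index 2, swap → [82, 71, 36, 42, 51, 68, 75]
  36 vs larger child 75 at index 6, swap → [82, 71, 75, 42, 51, 68, 36]
insert 93:
  append 93 at index 7 → [82, 71, 75, 42, 51, 68, 36, 93]
  93 > parent 42 at index 3, swap → [82, 71, 75, 93, 51, 68, 36, 42]
  93 > parent 71 at index 1, swap → [82, 93, 75, 71, 51, 68, 36, 42]
  93 > parent 82 at index 0, swap → [93, 82, 75, 71, 51, 68, 36, 42]
extract-max → returns 93:
  remove root 93; move last element 42 to root → [42, 82, 75, 71, 51, 68, 36]
  42 vs larger child 82 at index 1, swap → [82, 42, 75, 71, 51, 68, 36]
  42 vs larger child 71 at index 3, swap → [82, 71, 75, 42, 51, 68, 36]
insert 57:
  append 57 at index 7 → [82, 71, 75, 42, 51, 68, 36, 57]
  57 > parent 42 at index 3, swap → [82, 71, 75, 57, 51, 68, 36, 42]
extract-max → returns 82:
  remove root 82; move last element 42 to root → [42, 71, 75, 57, 51, 68, 36]
  42 vs larger child 75 at index 2, swap → [75, 71, 42, 57, 51, 68, 36]
  42 vs larger child 68 at index 5, swap → [75, 71, 68, 57, 51, 42, 36]
extract-max → returns 75:
  remove root 75; move last element 36 to root → [36, 71, 68, 57, 51, 42]
  36 vs larger child 71 at index 1, swap → [71, 36, 68, 57, 51, 42]
  36 vs larger child 57 at index 3, swap → [71, 57, 68, 36, 51, 42]
insert 58:
  append 58 at index 6 → [71, 57, 68, 36, 51, 42, 58] (no swap needed)
insert 48:
  append 48 at index 7 → [71, 57, 68, 36, 51, 42, 58, 48]
  48 > parent 36 at index 3, swap → [71, 57, 68, 48, 51, 42, 58, 36]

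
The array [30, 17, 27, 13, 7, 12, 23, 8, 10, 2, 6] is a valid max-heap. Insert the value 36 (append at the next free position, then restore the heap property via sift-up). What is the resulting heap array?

[36, 17, 30, 13, 7, 27, 23, 8, 10, 2, 6, 12]

append 36 at index 11 → [30, 17, 27, 13, 7, 12, 23, 8, 10, 2, 6, 36]
36 > parent 12 at index 5, swap → [30, 17, 27, 13, 7, 36, 23, 8, 10, 2, 6, 12]
36 > parent 27 at index 2, swap → [30, 17, 36, 13, 7, 27, 23, 8, 10, 2, 6, 12]
36 > parent 30 at index 0, swap → [36, 17, 30, 13, 7, 27, 23, 8, 10, 2, 6, 12]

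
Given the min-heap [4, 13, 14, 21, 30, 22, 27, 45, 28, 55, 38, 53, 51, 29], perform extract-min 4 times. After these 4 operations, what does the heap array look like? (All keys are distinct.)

[22, 28, 27, 29, 30, 51, 38, 45, 53, 55]

extract-min #1 returns 4:
  remove root 4; move last element 29 to root → [29, 13, 14, 21, 30, 22, 27, 45, 28, 55, 38, 53, 51]
  29 vs smaller child 13 at index 1, swap → [13, 29, 14, 21, 30, 22, 27, 45, 28, 55, 38, 53, 51]
  29 vs smaller child 21 at index 3, swap → [13, 21, 14, 29, 30, 22, 27, 45, 28, 55, 38, 53, 51]
  29 vs smaller child 28 at index 8, swap → [13, 21, 14, 28, 30, 22, 27, 45, 29, 55, 38, 53, 51]
extract-min #2 returns 13:
  remove root 13; move last element 51 to root → [51, 21, 14, 28, 30, 22, 27, 45, 29, 55, 38, 53]
  51 vs smaller child 14 at index 2, swap → [14, 21, 51, 28, 30, 22, 27, 45, 29, 55, 38, 53]
  51 vs smaller child 22 at index 5, swap → [14, 21, 22, 28, 30, 51, 27, 45, 29, 55, 38, 53]
extract-min #3 returns 14:
  remove root 14; move last element 53 to root → [53, 21, 22, 28, 30, 51, 27, 45, 29, 55, 38]
  53 vs smaller child 21 at index 1, swap → [21, 53, 22, 28, 30, 51, 27, 45, 29, 55, 38]
  53 vs smaller child 28 at index 3, swap → [21, 28, 22, 53, 30, 51, 27, 45, 29, 55, 38]
  53 vs smaller child 29 at index 8, swap → [21, 28, 22, 29, 30, 51, 27, 45, 53, 55, 38]
extract-min #4 returns 21:
  remove root 21; move last element 38 to root → [38, 28, 22, 29, 30, 51, 27, 45, 53, 55]
  38 vs smaller child 22 at index 2, swap → [22, 28, 38, 29, 30, 51, 27, 45, 53, 55]
  38 vs smaller child 27 at index 6, swap → [22, 28, 27, 29, 30, 51, 38, 45, 53, 55]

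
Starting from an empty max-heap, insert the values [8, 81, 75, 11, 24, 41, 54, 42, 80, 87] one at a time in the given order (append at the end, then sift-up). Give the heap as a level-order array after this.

Insert 8:
  append 8 at index 0 → [8] (no swap needed)
Insert 81:
  append 81 at index 1 → [8, 81]
  81 > parent 8 at index 0, swap → [81, 8]
Insert 75:
  append 75 at index 2 → [81, 8, 75] (no swap needed)
Insert 11:
  append 11 at index 3 → [81, 8, 75, 11]
  11 > parent 8 at index 1, swap → [81, 11, 75, 8]
Insert 24:
  append 24 at index 4 → [81, 11, 75, 8, 24]
  24 > parent 11 at index 1, swap → [81, 24, 75, 8, 11]
Insert 41:
  append 41 at index 5 → [81, 24, 75, 8, 11, 41] (no swap needed)
Insert 54:
  append 54 at index 6 → [81, 24, 75, 8, 11, 41, 54] (no swap needed)
Insert 42:
  append 42 at index 7 → [81, 24, 75, 8, 11, 41, 54, 42]
  42 > parent 8 at index 3, swap → [81, 24, 75, 42, 11, 41, 54, 8]
  42 > parent 24 at index 1, swap → [81, 42, 75, 24, 11, 41, 54, 8]
Insert 80:
  append 80 at index 8 → [81, 42, 75, 24, 11, 41, 54, 8, 80]
  80 > parent 24 at index 3, swap → [81, 42, 75, 80, 11, 41, 54, 8, 24]
  80 > parent 42 at index 1, swap → [81, 80, 75, 42, 11, 41, 54, 8, 24]
Insert 87:
  append 87 at index 9 → [81, 80, 75, 42, 11, 41, 54, 8, 24, 87]
  87 > parent 11 at index 4, swap → [81, 80, 75, 42, 87, 41, 54, 8, 24, 11]
  87 > parent 80 at index 1, swap → [81, 87, 75, 42, 80, 41, 54, 8, 24, 11]
  87 > parent 81 at index 0, swap → [87, 81, 75, 42, 80, 41, 54, 8, 24, 11]

[87, 81, 75, 42, 80, 41, 54, 8, 24, 11]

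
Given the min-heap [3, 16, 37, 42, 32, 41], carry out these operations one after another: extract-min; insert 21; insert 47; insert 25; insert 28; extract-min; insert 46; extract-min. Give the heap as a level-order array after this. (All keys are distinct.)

[25, 28, 32, 42, 41, 37, 47, 46]

extract-min → returns 3:
  remove root 3; move last element 41 to root → [41, 16, 37, 42, 32]
  41 vs smaller child 16 at index 1, swap → [16, 41, 37, 42, 32]
  41 vs smaller child 32 at index 4, swap → [16, 32, 37, 42, 41]
insert 21:
  append 21 at index 5 → [16, 32, 37, 42, 41, 21]
  21 < parent 37 at index 2, swap → [16, 32, 21, 42, 41, 37]
insert 47:
  append 47 at index 6 → [16, 32, 21, 42, 41, 37, 47] (no swap needed)
insert 25:
  append 25 at index 7 → [16, 32, 21, 42, 41, 37, 47, 25]
  25 < parent 42 at index 3, swap → [16, 32, 21, 25, 41, 37, 47, 42]
  25 < parent 32 at index 1, swap → [16, 25, 21, 32, 41, 37, 47, 42]
insert 28:
  append 28 at index 8 → [16, 25, 21, 32, 41, 37, 47, 42, 28]
  28 < parent 32 at index 3, swap → [16, 25, 21, 28, 41, 37, 47, 42, 32]
extract-min → returns 16:
  remove root 16; move last element 32 to root → [32, 25, 21, 28, 41, 37, 47, 42]
  32 vs smaller child 21 at index 2, swap → [21, 25, 32, 28, 41, 37, 47, 42]
insert 46:
  append 46 at index 8 → [21, 25, 32, 28, 41, 37, 47, 42, 46] (no swap needed)
extract-min → returns 21:
  remove root 21; move last element 46 to root → [46, 25, 32, 28, 41, 37, 47, 42]
  46 vs smaller child 25 at index 1, swap → [25, 46, 32, 28, 41, 37, 47, 42]
  46 vs smaller child 28 at index 3, swap → [25, 28, 32, 46, 41, 37, 47, 42]
  46 vs only child 42 at index 7, swap → [25, 28, 32, 42, 41, 37, 47, 46]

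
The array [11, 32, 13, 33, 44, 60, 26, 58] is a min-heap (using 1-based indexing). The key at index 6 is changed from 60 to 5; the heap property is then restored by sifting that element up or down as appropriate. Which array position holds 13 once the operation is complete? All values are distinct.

set index 6 from 60 to 5 → [11, 32, 13, 33, 44, 5, 26, 58]
5 < parent 13 at index 3, swap → [11, 32, 5, 33, 44, 13, 26, 58]
5 < parent 11 at index 1, swap → [5, 32, 11, 33, 44, 13, 26, 58]
resulting array: [5, 32, 11, 33, 44, 13, 26, 58]

6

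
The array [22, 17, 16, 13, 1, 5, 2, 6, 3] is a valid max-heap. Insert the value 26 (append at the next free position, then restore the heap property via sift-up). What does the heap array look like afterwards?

append 26 at index 9 → [22, 17, 16, 13, 1, 5, 2, 6, 3, 26]
26 > parent 1 at index 4, swap → [22, 17, 16, 13, 26, 5, 2, 6, 3, 1]
26 > parent 17 at index 1, swap → [22, 26, 16, 13, 17, 5, 2, 6, 3, 1]
26 > parent 22 at index 0, swap → [26, 22, 16, 13, 17, 5, 2, 6, 3, 1]

[26, 22, 16, 13, 17, 5, 2, 6, 3, 1]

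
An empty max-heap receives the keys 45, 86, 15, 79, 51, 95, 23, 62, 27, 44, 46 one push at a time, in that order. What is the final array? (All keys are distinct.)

[95, 79, 86, 62, 51, 15, 23, 45, 27, 44, 46]

Insert 45:
  append 45 at index 0 → [45] (no swap needed)
Insert 86:
  append 86 at index 1 → [45, 86]
  86 > parent 45 at index 0, swap → [86, 45]
Insert 15:
  append 15 at index 2 → [86, 45, 15] (no swap needed)
Insert 79:
  append 79 at index 3 → [86, 45, 15, 79]
  79 > parent 45 at index 1, swap → [86, 79, 15, 45]
Insert 51:
  append 51 at index 4 → [86, 79, 15, 45, 51] (no swap needed)
Insert 95:
  append 95 at index 5 → [86, 79, 15, 45, 51, 95]
  95 > parent 15 at index 2, swap → [86, 79, 95, 45, 51, 15]
  95 > parent 86 at index 0, swap → [95, 79, 86, 45, 51, 15]
Insert 23:
  append 23 at index 6 → [95, 79, 86, 45, 51, 15, 23] (no swap needed)
Insert 62:
  append 62 at index 7 → [95, 79, 86, 45, 51, 15, 23, 62]
  62 > parent 45 at index 3, swap → [95, 79, 86, 62, 51, 15, 23, 45]
Insert 27:
  append 27 at index 8 → [95, 79, 86, 62, 51, 15, 23, 45, 27] (no swap needed)
Insert 44:
  append 44 at index 9 → [95, 79, 86, 62, 51, 15, 23, 45, 27, 44] (no swap needed)
Insert 46:
  append 46 at index 10 → [95, 79, 86, 62, 51, 15, 23, 45, 27, 44, 46] (no swap needed)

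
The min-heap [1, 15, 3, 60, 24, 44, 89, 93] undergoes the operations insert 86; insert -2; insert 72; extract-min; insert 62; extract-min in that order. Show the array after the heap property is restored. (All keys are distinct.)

insert 86:
  append 86 at index 8 → [1, 15, 3, 60, 24, 44, 89, 93, 86] (no swap needed)
insert -2:
  append -2 at index 9 → [1, 15, 3, 60, 24, 44, 89, 93, 86, -2]
  -2 < parent 24 at index 4, swap → [1, 15, 3, 60, -2, 44, 89, 93, 86, 24]
  -2 < parent 15 at index 1, swap → [1, -2, 3, 60, 15, 44, 89, 93, 86, 24]
  -2 < parent 1 at index 0, swap → [-2, 1, 3, 60, 15, 44, 89, 93, 86, 24]
insert 72:
  append 72 at index 10 → [-2, 1, 3, 60, 15, 44, 89, 93, 86, 24, 72] (no swap needed)
extract-min → returns -2:
  remove root -2; move last element 72 to root → [72, 1, 3, 60, 15, 44, 89, 93, 86, 24]
  72 vs smaller child 1 at index 1, swap → [1, 72, 3, 60, 15, 44, 89, 93, 86, 24]
  72 vs smaller child 15 at index 4, swap → [1, 15, 3, 60, 72, 44, 89, 93, 86, 24]
  72 vs only child 24 at index 9, swap → [1, 15, 3, 60, 24, 44, 89, 93, 86, 72]
insert 62:
  append 62 at index 10 → [1, 15, 3, 60, 24, 44, 89, 93, 86, 72, 62] (no swap needed)
extract-min → returns 1:
  remove root 1; move last element 62 to root → [62, 15, 3, 60, 24, 44, 89, 93, 86, 72]
  62 vs smaller child 3 at index 2, swap → [3, 15, 62, 60, 24, 44, 89, 93, 86, 72]
  62 vs smaller child 44 at index 5, swap → [3, 15, 44, 60, 24, 62, 89, 93, 86, 72]

[3, 15, 44, 60, 24, 62, 89, 93, 86, 72]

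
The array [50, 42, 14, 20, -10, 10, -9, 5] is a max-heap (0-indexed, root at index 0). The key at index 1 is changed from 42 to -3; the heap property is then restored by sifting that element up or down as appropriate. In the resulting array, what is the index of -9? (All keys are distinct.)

set index 1 from 42 to -3 → [50, -3, 14, 20, -10, 10, -9, 5]
-3 vs larger child 20 at index 3, swap → [50, 20, 14, -3, -10, 10, -9, 5]
-3 vs only child 5 at index 7, swap → [50, 20, 14, 5, -10, 10, -9, -3]
resulting array: [50, 20, 14, 5, -10, 10, -9, -3]

6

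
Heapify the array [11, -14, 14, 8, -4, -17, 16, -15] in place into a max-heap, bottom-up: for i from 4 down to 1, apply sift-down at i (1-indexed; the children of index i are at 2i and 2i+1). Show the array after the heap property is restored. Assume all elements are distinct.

sift down from index 4: already satisfies heap property
sift down from index 3:
  14 vs larger child 16 at index 7, swap → [11, -14, 16, 8, -4, -17, 14, -15]
sift down from index 2:
  -14 vs larger child 8 at index 4, swap → [11, 8, 16, -14, -4, -17, 14, -15]
sift down from index 1:
  11 vs larger child 16 at index 3, swap → [16, 8, 11, -14, -4, -17, 14, -15]
  11 vs larger child 14 at index 7, swap → [16, 8, 14, -14, -4, -17, 11, -15]

[16, 8, 14, -14, -4, -17, 11, -15]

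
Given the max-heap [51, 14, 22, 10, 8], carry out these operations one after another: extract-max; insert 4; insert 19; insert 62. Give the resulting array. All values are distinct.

[62, 14, 22, 10, 4, 8, 19]

extract-max → returns 51:
  remove root 51; move last element 8 to root → [8, 14, 22, 10]
  8 vs larger child 22 at index 2, swap → [22, 14, 8, 10]
insert 4:
  append 4 at index 4 → [22, 14, 8, 10, 4] (no swap needed)
insert 19:
  append 19 at index 5 → [22, 14, 8, 10, 4, 19]
  19 > parent 8 at index 2, swap → [22, 14, 19, 10, 4, 8]
insert 62:
  append 62 at index 6 → [22, 14, 19, 10, 4, 8, 62]
  62 > parent 19 at index 2, swap → [22, 14, 62, 10, 4, 8, 19]
  62 > parent 22 at index 0, swap → [62, 14, 22, 10, 4, 8, 19]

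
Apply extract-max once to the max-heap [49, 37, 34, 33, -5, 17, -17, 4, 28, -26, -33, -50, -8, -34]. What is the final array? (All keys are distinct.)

remove root 49; move last element -34 to root → [-34, 37, 34, 33, -5, 17, -17, 4, 28, -26, -33, -50, -8]
-34 vs larger child 37 at index 1, swap → [37, -34, 34, 33, -5, 17, -17, 4, 28, -26, -33, -50, -8]
-34 vs larger child 33 at index 3, swap → [37, 33, 34, -34, -5, 17, -17, 4, 28, -26, -33, -50, -8]
-34 vs larger child 28 at index 8, swap → [37, 33, 34, 28, -5, 17, -17, 4, -34, -26, -33, -50, -8]

[37, 33, 34, 28, -5, 17, -17, 4, -34, -26, -33, -50, -8]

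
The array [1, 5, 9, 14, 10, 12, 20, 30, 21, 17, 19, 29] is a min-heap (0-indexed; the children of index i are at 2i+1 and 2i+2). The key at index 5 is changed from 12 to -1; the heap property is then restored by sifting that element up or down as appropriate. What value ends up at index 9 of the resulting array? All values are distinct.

set index 5 from 12 to -1 → [1, 5, 9, 14, 10, -1, 20, 30, 21, 17, 19, 29]
-1 < parent 9 at index 2, swap → [1, 5, -1, 14, 10, 9, 20, 30, 21, 17, 19, 29]
-1 < parent 1 at index 0, swap → [-1, 5, 1, 14, 10, 9, 20, 30, 21, 17, 19, 29]
resulting array: [-1, 5, 1, 14, 10, 9, 20, 30, 21, 17, 19, 29]

17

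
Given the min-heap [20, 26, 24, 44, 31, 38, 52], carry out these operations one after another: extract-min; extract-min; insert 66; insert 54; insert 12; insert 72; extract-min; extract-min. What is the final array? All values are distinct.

[31, 44, 38, 72, 52, 66, 54]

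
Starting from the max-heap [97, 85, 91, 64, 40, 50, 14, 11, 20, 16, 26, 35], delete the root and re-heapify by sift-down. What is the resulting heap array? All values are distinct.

[91, 85, 50, 64, 40, 35, 14, 11, 20, 16, 26]

remove root 97; move last element 35 to root → [35, 85, 91, 64, 40, 50, 14, 11, 20, 16, 26]
35 vs larger child 91 at index 2, swap → [91, 85, 35, 64, 40, 50, 14, 11, 20, 16, 26]
35 vs larger child 50 at index 5, swap → [91, 85, 50, 64, 40, 35, 14, 11, 20, 16, 26]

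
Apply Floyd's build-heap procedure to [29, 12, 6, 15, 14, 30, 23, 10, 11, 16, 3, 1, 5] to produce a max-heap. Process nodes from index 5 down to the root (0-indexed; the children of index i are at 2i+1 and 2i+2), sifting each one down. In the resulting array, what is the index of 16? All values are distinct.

sift down from index 5: already satisfies heap property
sift down from index 4:
  14 vs larger child 16 at index 9, swap → [29, 12, 6, 15, 16, 30, 23, 10, 11, 14, 3, 1, 5]
sift down from index 3: already satisfies heap property
sift down from index 2:
  6 vs larger child 30 at index 5, swap → [29, 12, 30, 15, 16, 6, 23, 10, 11, 14, 3, 1, 5]
sift down from index 1:
  12 vs larger child 16 at index 4, swap → [29, 16, 30, 15, 12, 6, 23, 10, 11, 14, 3, 1, 5]
  12 vs larger child 14 at index 9, swap → [29, 16, 30, 15, 14, 6, 23, 10, 11, 12, 3, 1, 5]
sift down from index 0:
  29 vs larger child 30 at index 2, swap → [30, 16, 29, 15, 14, 6, 23, 10, 11, 12, 3, 1, 5]
resulting array: [30, 16, 29, 15, 14, 6, 23, 10, 11, 12, 3, 1, 5]

1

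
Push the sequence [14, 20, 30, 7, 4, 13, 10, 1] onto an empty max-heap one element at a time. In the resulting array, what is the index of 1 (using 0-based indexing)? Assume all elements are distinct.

Insert 14:
  append 14 at index 0 → [14] (no swap needed)
Insert 20:
  append 20 at index 1 → [14, 20]
  20 > parent 14 at index 0, swap → [20, 14]
Insert 30:
  append 30 at index 2 → [20, 14, 30]
  30 > parent 20 at index 0, swap → [30, 14, 20]
Insert 7:
  append 7 at index 3 → [30, 14, 20, 7] (no swap needed)
Insert 4:
  append 4 at index 4 → [30, 14, 20, 7, 4] (no swap needed)
Insert 13:
  append 13 at index 5 → [30, 14, 20, 7, 4, 13] (no swap needed)
Insert 10:
  append 10 at index 6 → [30, 14, 20, 7, 4, 13, 10] (no swap needed)
Insert 1:
  append 1 at index 7 → [30, 14, 20, 7, 4, 13, 10, 1] (no swap needed)
resulting array: [30, 14, 20, 7, 4, 13, 10, 1]

7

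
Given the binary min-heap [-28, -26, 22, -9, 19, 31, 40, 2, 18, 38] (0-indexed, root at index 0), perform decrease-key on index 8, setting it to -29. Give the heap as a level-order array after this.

[-29, -28, 22, -26, 19, 31, 40, 2, -9, 38]

set index 8 from 18 to -29 → [-28, -26, 22, -9, 19, 31, 40, 2, -29, 38]
-29 < parent -9 at index 3, swap → [-28, -26, 22, -29, 19, 31, 40, 2, -9, 38]
-29 < parent -26 at index 1, swap → [-28, -29, 22, -26, 19, 31, 40, 2, -9, 38]
-29 < parent -28 at index 0, swap → [-29, -28, 22, -26, 19, 31, 40, 2, -9, 38]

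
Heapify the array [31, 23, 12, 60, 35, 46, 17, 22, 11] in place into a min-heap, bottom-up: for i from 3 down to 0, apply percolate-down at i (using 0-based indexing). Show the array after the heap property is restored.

sift down from index 3:
  60 vs smaller child 11 at index 8, swap → [31, 23, 12, 11, 35, 46, 17, 22, 60]
sift down from index 2: already satisfies heap property
sift down from index 1:
  23 vs smaller child 11 at index 3, swap → [31, 11, 12, 23, 35, 46, 17, 22, 60]
  23 vs smaller child 22 at index 7, swap → [31, 11, 12, 22, 35, 46, 17, 23, 60]
sift down from index 0:
  31 vs smaller child 11 at index 1, swap → [11, 31, 12, 22, 35, 46, 17, 23, 60]
  31 vs smaller child 22 at index 3, swap → [11, 22, 12, 31, 35, 46, 17, 23, 60]
  31 vs smaller child 23 at index 7, swap → [11, 22, 12, 23, 35, 46, 17, 31, 60]

[11, 22, 12, 23, 35, 46, 17, 31, 60]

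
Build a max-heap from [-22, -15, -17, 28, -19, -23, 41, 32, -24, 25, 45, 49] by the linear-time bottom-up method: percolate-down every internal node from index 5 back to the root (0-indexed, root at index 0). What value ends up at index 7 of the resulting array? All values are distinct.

28

sift down from index 5:
  -23 vs only child 49 at index 11, swap → [-22, -15, -17, 28, -19, 49, 41, 32, -24, 25, 45, -23]
sift down from index 4:
  -19 vs larger child 45 at index 10, swap → [-22, -15, -17, 28, 45, 49, 41, 32, -24, 25, -19, -23]
sift down from index 3:
  28 vs larger child 32 at index 7, swap → [-22, -15, -17, 32, 45, 49, 41, 28, -24, 25, -19, -23]
sift down from index 2:
  -17 vs larger child 49 at index 5, swap → [-22, -15, 49, 32, 45, -17, 41, 28, -24, 25, -19, -23]
sift down from index 1:
  -15 vs larger child 45 at index 4, swap → [-22, 45, 49, 32, -15, -17, 41, 28, -24, 25, -19, -23]
  -15 vs larger child 25 at index 9, swap → [-22, 45, 49, 32, 25, -17, 41, 28, -24, -15, -19, -23]
sift down from index 0:
  -22 vs larger child 49 at index 2, swap → [49, 45, -22, 32, 25, -17, 41, 28, -24, -15, -19, -23]
  -22 vs larger child 41 at index 6, swap → [49, 45, 41, 32, 25, -17, -22, 28, -24, -15, -19, -23]
resulting array: [49, 45, 41, 32, 25, -17, -22, 28, -24, -15, -19, -23]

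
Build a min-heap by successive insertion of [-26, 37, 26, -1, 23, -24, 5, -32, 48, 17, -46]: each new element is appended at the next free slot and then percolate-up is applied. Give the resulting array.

Insert -26:
  append -26 at index 0 → [-26] (no swap needed)
Insert 37:
  append 37 at index 1 → [-26, 37] (no swap needed)
Insert 26:
  append 26 at index 2 → [-26, 37, 26] (no swap needed)
Insert -1:
  append -1 at index 3 → [-26, 37, 26, -1]
  -1 < parent 37 at index 1, swap → [-26, -1, 26, 37]
Insert 23:
  append 23 at index 4 → [-26, -1, 26, 37, 23] (no swap needed)
Insert -24:
  append -24 at index 5 → [-26, -1, 26, 37, 23, -24]
  -24 < parent 26 at index 2, swap → [-26, -1, -24, 37, 23, 26]
Insert 5:
  append 5 at index 6 → [-26, -1, -24, 37, 23, 26, 5] (no swap needed)
Insert -32:
  append -32 at index 7 → [-26, -1, -24, 37, 23, 26, 5, -32]
  -32 < parent 37 at index 3, swap → [-26, -1, -24, -32, 23, 26, 5, 37]
  -32 < parent -1 at index 1, swap → [-26, -32, -24, -1, 23, 26, 5, 37]
  -32 < parent -26 at index 0, swap → [-32, -26, -24, -1, 23, 26, 5, 37]
Insert 48:
  append 48 at index 8 → [-32, -26, -24, -1, 23, 26, 5, 37, 48] (no swap needed)
Insert 17:
  append 17 at index 9 → [-32, -26, -24, -1, 23, 26, 5, 37, 48, 17]
  17 < parent 23 at index 4, swap → [-32, -26, -24, -1, 17, 26, 5, 37, 48, 23]
Insert -46:
  append -46 at index 10 → [-32, -26, -24, -1, 17, 26, 5, 37, 48, 23, -46]
  -46 < parent 17 at index 4, swap → [-32, -26, -24, -1, -46, 26, 5, 37, 48, 23, 17]
  -46 < parent -26 at index 1, swap → [-32, -46, -24, -1, -26, 26, 5, 37, 48, 23, 17]
  -46 < parent -32 at index 0, swap → [-46, -32, -24, -1, -26, 26, 5, 37, 48, 23, 17]

[-46, -32, -24, -1, -26, 26, 5, 37, 48, 23, 17]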